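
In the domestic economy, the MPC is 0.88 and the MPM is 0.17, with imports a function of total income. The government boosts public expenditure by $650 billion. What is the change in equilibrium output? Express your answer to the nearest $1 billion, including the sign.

Spending multiplier = 1/(1 − c + m) = 1/(1 − 0.88 + 0.17) = 1/0.29 ≈ 3.448.
ΔY = k × ΔG = (+$650 billion) / 0.29 ≈ +$2,241 billion.

+$2,241 billion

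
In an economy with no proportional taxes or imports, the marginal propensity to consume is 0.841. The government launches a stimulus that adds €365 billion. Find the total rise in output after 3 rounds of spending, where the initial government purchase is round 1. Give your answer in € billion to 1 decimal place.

Round 1 adds ΔG = €365 billion; each later round is MPC = 0.841 times the previous.
After 3 rounds: 365 + 306.965 + 258.157565 = ΔG·(1 − c^3)/(1 − c) = 365 × (1 − 0.594823321)/0.159 ≈ €930.1 billion.

€930.1 billion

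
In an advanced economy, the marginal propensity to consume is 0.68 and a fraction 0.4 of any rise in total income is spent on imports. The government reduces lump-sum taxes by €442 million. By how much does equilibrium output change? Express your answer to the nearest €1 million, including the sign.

+€417 million

A lump-sum tax change of −€442 million shifts disposable income by +€442 million; first-round consumption changes by −c × ΔT = −0.68 × (−€442 million) = +€300.56 million.
Expenditure multiplier = 1/(1 − c + m) = 1/(1 − 0.68 + 0.4) = 1/0.72 ≈ 1.389.
The tax multiplier is −c × k ≈ −0.944, so ΔY = k × (−c·ΔT) = (+€300.56 million) / 0.72 ≈ +€417 million.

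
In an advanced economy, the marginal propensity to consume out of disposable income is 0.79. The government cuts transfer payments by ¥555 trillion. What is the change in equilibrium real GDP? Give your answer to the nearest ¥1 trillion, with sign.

The transfer change shifts disposable income by −¥555 trillion, so first-round consumption changes by c·ΔTR = 0.79 × (−¥555 trillion) = −¥438.45 trillion.
Expenditure multiplier = 1/(1 − MPC) = 1/(1 − 0.79) = 1/0.21 ≈ 4.762.
The transfer multiplier is c × k ≈ 3.762, so ΔY = k × (c·ΔTR) = (−¥438.45 trillion) / 0.21 ≈ −¥2,088 trillion.

−¥2,088 trillion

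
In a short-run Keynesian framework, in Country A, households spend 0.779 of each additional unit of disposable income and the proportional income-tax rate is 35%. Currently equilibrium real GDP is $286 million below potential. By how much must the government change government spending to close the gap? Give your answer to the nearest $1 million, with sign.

Spending multiplier = 1/(1 − c(1−t)) = 1/(1 − 0.779×0.65) = 1/0.49365 ≈ 2.026.
Need ΔY = +$286 million, so ΔG = ΔY/k = (+$286 million) × 0.49365 ≈ +$141 million.
The government should increase government spending by $141 million.

+$141 million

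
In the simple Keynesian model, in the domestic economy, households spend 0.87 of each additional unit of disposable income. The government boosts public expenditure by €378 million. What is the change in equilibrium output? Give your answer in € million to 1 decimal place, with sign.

+€2,907.7 million

Spending multiplier = 1/(1 − MPC) = 1/(1 − 0.87) = 1/0.13 ≈ 7.692.
ΔY = k × ΔG = (+€378 million) / 0.13 ≈ +€2,907.7 million.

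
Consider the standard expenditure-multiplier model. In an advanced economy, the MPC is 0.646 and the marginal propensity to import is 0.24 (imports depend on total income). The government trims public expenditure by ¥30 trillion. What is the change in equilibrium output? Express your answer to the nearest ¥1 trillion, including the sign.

−¥51 trillion

Government-spending multiplier = 1/(1 − c + m) = 1/(1 − 0.646 + 0.24) = 1/0.594 ≈ 1.684.
ΔY = k × ΔG = (−¥30 trillion) / 0.594 ≈ −¥51 trillion.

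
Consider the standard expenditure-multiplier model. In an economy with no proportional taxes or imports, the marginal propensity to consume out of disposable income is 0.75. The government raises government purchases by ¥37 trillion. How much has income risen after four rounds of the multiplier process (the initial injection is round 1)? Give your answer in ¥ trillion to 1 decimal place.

Round 1 adds ΔG = ¥37 trillion; each later round is MPC = 0.75 times the previous.
After 4 rounds: 37 + 27.75 + 20.8125 + 15.609375 = ΔG·(1 − c^4)/(1 − c) = 37 × (1 − 0.31640625)/0.25 ≈ ¥101.2 trillion.

¥101.2 trillion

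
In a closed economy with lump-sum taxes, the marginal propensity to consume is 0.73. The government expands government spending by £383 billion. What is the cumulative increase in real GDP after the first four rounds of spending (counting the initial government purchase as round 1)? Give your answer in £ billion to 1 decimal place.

Round 1 adds ΔG = £383 billion; each later round is MPC = 0.73 times the previous.
After 4 rounds: 383 + 279.59 + 204.1007 + 148.993511 = ΔG·(1 − c^4)/(1 − c) = 383 × (1 − 0.28398241)/0.27 ≈ £1,015.7 billion.

£1,015.7 billion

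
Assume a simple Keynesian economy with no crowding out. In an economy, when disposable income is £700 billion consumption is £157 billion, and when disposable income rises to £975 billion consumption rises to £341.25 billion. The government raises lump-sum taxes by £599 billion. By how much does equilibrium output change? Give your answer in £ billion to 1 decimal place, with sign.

MPC = ΔC/ΔYd = (341.25 − 157)/(975 − 700) = 184.25/275 = 0.67.
A lump-sum tax change of +£599 billion shifts disposable income by −£599 billion; first-round consumption changes by −c × ΔT = −0.67 × (+£599 billion) = −£401.33 billion.
Expenditure multiplier = 1/(1 − MPC) = 1/(1 − 0.67) = 1/0.33 ≈ 3.03.
The tax multiplier is −c × k ≈ −2.03, so ΔY = k × (−c·ΔT) = (−£401.33 billion) / 0.33 ≈ −£1,216.2 billion.

−£1,216.2 billion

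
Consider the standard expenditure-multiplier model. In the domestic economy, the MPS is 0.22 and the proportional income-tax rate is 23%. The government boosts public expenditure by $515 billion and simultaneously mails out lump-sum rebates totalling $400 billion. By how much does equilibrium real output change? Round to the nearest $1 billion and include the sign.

+$2,071 billion

MPC = 1 − MPS = 1 − 0.22 = 0.78.
Expenditure multiplier = 1/(1 − c(1−t)) = 1/(1 − 0.78×0.77) = 1/0.3994 ≈ 2.504.
ΔG contributes k·ΔG = (+$515 billion) / 0.3994 ≈ +$1,289.4 billion.
ΔT of −$400 billion changes first-round spending by −c·ΔT = +$312 billion, contributing k·(−c·ΔT) = (+$312 billion) / 0.3994 ≈ +$781.2 billion.
Net ΔY = k(ΔG − c·ΔT) = (+$827 billion) / 0.3994 ≈ +$2,071 billion.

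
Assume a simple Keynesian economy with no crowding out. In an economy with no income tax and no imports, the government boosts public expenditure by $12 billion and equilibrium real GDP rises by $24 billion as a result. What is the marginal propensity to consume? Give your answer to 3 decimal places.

Implied spending multiplier k = ΔY/ΔG = 24/12 = 2.
Since k = 1/(1 − MPC), MPC = 1 − 1/k = 1 − ΔG/ΔY = 1 − 12/24 = 0.500.

0.500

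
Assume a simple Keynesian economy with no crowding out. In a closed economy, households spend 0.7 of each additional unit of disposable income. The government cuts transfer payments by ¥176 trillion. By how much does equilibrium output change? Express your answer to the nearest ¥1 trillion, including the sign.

−¥411 trillion

The transfer change shifts disposable income by −¥176 trillion, so first-round consumption changes by c·ΔTR = 0.7 × (−¥176 trillion) = −¥123.2 trillion.
Expenditure multiplier = 1/(1 − MPC) = 1/(1 − 0.7) = 1/0.3 ≈ 3.333.
The transfer multiplier is c × k ≈ 2.333, so ΔY = k × (c·ΔTR) = (−¥123.2 trillion) / 0.3 ≈ −¥411 trillion.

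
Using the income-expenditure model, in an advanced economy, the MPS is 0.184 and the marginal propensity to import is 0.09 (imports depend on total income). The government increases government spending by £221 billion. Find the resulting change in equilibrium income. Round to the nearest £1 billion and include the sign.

MPC = 1 − MPS = 1 − 0.184 = 0.816.
Government-spending multiplier = 1/(1 − c + m) = 1/(1 − 0.816 + 0.09) = 1/0.274 ≈ 3.65.
ΔY = k × ΔG = (+£221 billion) / 0.274 ≈ +£807 billion.

+£807 billion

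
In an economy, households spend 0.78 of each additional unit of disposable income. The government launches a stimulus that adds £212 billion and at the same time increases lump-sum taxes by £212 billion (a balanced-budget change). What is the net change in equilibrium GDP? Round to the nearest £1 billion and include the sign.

+£212 billion

Expenditure multiplier = 1/(1 − MPC) = 1/(1 − 0.78) = 1/0.22 ≈ 4.545.
ΔG contributes k·ΔG = (+£212 billion) / 0.22 ≈ +£963.6 billion.
ΔT of +£212 billion changes first-round spending by −c·ΔT = −£165.36 billion, contributing k·(−c·ΔT) = (−£165.36 billion) / 0.22 ≈ −£751.6 billion.
With ΔG = ΔT and no other leakages, the balanced-budget multiplier is 1, so ΔY = ΔG = +£212 billion.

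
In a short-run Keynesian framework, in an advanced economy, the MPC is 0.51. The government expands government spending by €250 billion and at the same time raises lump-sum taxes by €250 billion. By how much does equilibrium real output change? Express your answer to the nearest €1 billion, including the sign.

+€250 billion

Expenditure multiplier = 1/(1 − MPC) = 1/(1 − 0.51) = 1/0.49 ≈ 2.041.
ΔG contributes k·ΔG = (+€250 billion) / 0.49 ≈ +€510.2 billion.
ΔT of +€250 billion changes first-round spending by −c·ΔT = −€127.5 billion, contributing k·(−c·ΔT) = (−€127.5 billion) / 0.49 ≈ −€260.2 billion.
With ΔG = ΔT and no other leakages, the balanced-budget multiplier is 1, so ΔY = ΔG = +€250 billion.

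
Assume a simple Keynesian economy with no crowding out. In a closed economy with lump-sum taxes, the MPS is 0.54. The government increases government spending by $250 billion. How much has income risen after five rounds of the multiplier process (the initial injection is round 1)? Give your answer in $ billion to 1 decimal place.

$453.4 billion

MPC = 1 − MPS = 1 − 0.54 = 0.46.
Round 1 adds ΔG = $250 billion; each later round is MPC = 0.46 times the previous.
After 5 rounds: 250 + 115 + 52.9 + 24.334 + 11.19364 = ΔG·(1 − c^5)/(1 − c) = 250 × (1 − 0.0205962976)/0.54 ≈ $453.4 billion.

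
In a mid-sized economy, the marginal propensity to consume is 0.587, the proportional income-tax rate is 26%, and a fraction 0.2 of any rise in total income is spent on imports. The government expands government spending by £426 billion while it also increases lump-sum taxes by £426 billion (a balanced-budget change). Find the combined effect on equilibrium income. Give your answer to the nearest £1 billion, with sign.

Expenditure multiplier = 1/(1 − c(1−t) + m) = 1/(1 − 0.587×0.74 + 0.2) = 1/0.76562 ≈ 1.306.
ΔG contributes k·ΔG = (+£426 billion) / 0.76562 ≈ +£556.4 billion.
ΔT of +£426 billion changes first-round spending by −c·ΔT = −£250.062 billion, contributing k·(−c·ΔT) = (−£250.062 billion) / 0.76562 ≈ −£326.6 billion.
Net ΔY = k(ΔG − c·ΔT) = (+£175.938 billion) / 0.76562 ≈ +£230 billion.

+£230 billion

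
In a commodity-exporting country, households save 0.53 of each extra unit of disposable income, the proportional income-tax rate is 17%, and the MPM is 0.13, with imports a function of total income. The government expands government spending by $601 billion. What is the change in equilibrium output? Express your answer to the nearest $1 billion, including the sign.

+$812 billion

MPC = 1 − MPS = 1 − 0.53 = 0.47.
Government-spending multiplier = 1/(1 − c(1−t) + m) = 1/(1 − 0.47×0.83 + 0.13) = 1/0.7399 ≈ 1.352.
ΔY = k × ΔG = (+$601 billion) / 0.7399 ≈ +$812 billion.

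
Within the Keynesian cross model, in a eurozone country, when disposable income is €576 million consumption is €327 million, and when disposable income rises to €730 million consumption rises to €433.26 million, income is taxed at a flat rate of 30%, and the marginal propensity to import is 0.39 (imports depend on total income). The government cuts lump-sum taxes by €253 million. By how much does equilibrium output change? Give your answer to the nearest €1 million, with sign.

MPC = ΔC/ΔYd = (433.26 − 327)/(730 − 576) = 106.26/154 = 0.69.
A lump-sum tax change of −€253 million shifts disposable income by +€253 million; first-round consumption changes by −c × ΔT = −0.69 × (−€253 million) = +€174.57 million.
Expenditure multiplier = 1/(1 − c(1−t) + m) = 1/(1 − 0.69×0.7 + 0.39) = 1/0.907 ≈ 1.103.
The tax multiplier is −c × k ≈ −0.761, so ΔY = k × (−c·ΔT) = (+€174.57 million) / 0.907 ≈ +€192 million.

+€192 million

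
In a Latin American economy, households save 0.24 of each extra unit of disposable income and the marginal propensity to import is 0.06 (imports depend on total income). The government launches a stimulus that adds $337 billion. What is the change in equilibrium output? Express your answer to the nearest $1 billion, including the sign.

+$1,123 billion

MPC = 1 − MPS = 1 − 0.24 = 0.76.
Spending multiplier = 1/(1 − c + m) = 1/(1 − 0.76 + 0.06) = 1/0.3 ≈ 3.333.
ΔY = k × ΔG = (+$337 billion) / 0.3 ≈ +$1,123 billion.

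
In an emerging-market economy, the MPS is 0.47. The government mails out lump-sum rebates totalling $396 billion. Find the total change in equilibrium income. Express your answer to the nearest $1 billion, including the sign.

+$447 billion

MPC = 1 − MPS = 1 − 0.47 = 0.53.
A lump-sum tax change of −$396 billion shifts disposable income by +$396 billion; first-round consumption changes by −c × ΔT = −0.53 × (−$396 billion) = +$209.88 billion.
Expenditure multiplier = 1/(1 − MPC) = 1/(1 − 0.53) = 1/0.47 ≈ 2.128.
The tax multiplier is −c × k ≈ −1.128, so ΔY = k × (−c·ΔT) = (+$209.88 billion) / 0.47 ≈ +$447 billion.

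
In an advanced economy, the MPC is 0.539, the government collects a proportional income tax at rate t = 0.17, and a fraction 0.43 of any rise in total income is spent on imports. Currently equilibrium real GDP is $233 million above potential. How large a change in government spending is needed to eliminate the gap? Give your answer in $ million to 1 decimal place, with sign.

Spending multiplier = 1/(1 − c(1−t) + m) = 1/(1 − 0.539×0.83 + 0.43) = 1/0.98263 ≈ 1.018.
Need ΔY = −$233 million, so ΔG = ΔY/k = (−$233 million) × 0.98263 ≈ −$229 million.
The government should cut government spending by $229 million.

−$229.0 million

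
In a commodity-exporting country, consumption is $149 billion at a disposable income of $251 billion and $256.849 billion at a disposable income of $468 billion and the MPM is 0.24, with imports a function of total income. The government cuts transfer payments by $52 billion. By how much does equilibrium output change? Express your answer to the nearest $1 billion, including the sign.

MPC = ΔC/ΔYd = (256.849 − 149)/(468 − 251) = 107.849/217 = 0.497.
The transfer change shifts disposable income by −$52 billion, so first-round consumption changes by c·ΔTR = 0.497 × (−$52 billion) = −$25.844 billion.
Expenditure multiplier = 1/(1 − c + m) = 1/(1 − 0.497 + 0.24) = 1/0.743 ≈ 1.346.
The transfer multiplier is c × k ≈ 0.669, so ΔY = k × (c·ΔTR) = (−$25.844 billion) / 0.743 ≈ −$35 billion.

−$35 billion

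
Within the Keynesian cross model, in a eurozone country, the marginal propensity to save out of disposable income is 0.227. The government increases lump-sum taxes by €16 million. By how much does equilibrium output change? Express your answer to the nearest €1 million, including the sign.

MPC = 1 − MPS = 1 − 0.227 = 0.773.
A lump-sum tax change of +€16 million shifts disposable income by −€16 million; first-round consumption changes by −c × ΔT = −0.773 × (+€16 million) = −€12.368 million.
Expenditure multiplier = 1/(1 − MPC) = 1/(1 − 0.773) = 1/0.227 ≈ 4.405.
The tax multiplier is −c × k ≈ −3.405, so ΔY = k × (−c·ΔT) = (−€12.368 million) / 0.227 ≈ −€54 million.

−€54 million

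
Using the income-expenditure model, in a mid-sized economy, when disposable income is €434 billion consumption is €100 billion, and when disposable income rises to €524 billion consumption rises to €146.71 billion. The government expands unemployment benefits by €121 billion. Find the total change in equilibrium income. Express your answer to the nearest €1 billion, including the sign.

+€131 billion

MPC = ΔC/ΔYd = (146.71 − 100)/(524 − 434) = 46.71/90 = 0.519.
The transfer change shifts disposable income by +€121 billion, so first-round consumption changes by c·ΔTR = 0.519 × (+€121 billion) = +€62.799 billion.
Expenditure multiplier = 1/(1 − MPC) = 1/(1 − 0.519) = 1/0.481 ≈ 2.079.
The transfer multiplier is c × k ≈ 1.079, so ΔY = k × (c·ΔTR) = (+€62.799 billion) / 0.481 ≈ +€131 billion.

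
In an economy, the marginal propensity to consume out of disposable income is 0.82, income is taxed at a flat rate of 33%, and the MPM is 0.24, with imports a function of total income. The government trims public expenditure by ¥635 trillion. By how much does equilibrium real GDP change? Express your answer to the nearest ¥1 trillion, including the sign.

Spending multiplier = 1/(1 − c(1−t) + m) = 1/(1 − 0.82×0.67 + 0.24) = 1/0.6906 ≈ 1.448.
ΔY = k × ΔG = (−¥635 trillion) / 0.6906 ≈ −¥919 trillion.

−¥919 trillion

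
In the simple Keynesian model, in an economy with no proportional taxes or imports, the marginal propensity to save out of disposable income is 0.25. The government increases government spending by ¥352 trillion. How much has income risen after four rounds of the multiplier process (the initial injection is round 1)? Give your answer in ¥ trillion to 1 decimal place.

¥962.5 trillion

MPC = 1 − MPS = 1 − 0.25 = 0.75.
Round 1 adds ΔG = ¥352 trillion; each later round is MPC = 0.75 times the previous.
After 4 rounds: 352 + 264 + 198 + 148.5 = ΔG·(1 − c^4)/(1 − c) = 352 × (1 − 0.31640625)/0.25 = ¥962.5 trillion.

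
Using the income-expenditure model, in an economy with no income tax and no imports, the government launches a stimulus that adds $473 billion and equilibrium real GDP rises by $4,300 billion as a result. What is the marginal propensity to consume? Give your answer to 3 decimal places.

Implied spending multiplier k = ΔY/ΔG = 4,300/473 ≈ 9.0909.
Since k = 1/(1 − MPC), MPC = 1 − 1/k = 1 − ΔG/ΔY = 1 − 473/4,300 = 0.890.

0.890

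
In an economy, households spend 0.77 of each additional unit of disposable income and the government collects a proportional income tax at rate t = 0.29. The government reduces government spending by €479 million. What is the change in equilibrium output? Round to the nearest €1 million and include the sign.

−€1,057 million

Expenditure multiplier = 1/(1 − c(1−t)) = 1/(1 − 0.77×0.71) = 1/0.4533 ≈ 2.206.
ΔY = k × ΔG = (−€479 million) / 0.4533 ≈ −€1,057 million.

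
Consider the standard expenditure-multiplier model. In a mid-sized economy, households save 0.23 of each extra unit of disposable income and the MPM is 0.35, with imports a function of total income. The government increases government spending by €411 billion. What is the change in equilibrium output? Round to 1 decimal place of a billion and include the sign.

MPC = 1 − MPS = 1 − 0.23 = 0.77.
Government-spending multiplier = 1/(1 − c + m) = 1/(1 − 0.77 + 0.35) = 1/0.58 ≈ 1.724.
ΔY = k × ΔG = (+€411 billion) / 0.58 ≈ +€708.6 billion.

+€708.6 billion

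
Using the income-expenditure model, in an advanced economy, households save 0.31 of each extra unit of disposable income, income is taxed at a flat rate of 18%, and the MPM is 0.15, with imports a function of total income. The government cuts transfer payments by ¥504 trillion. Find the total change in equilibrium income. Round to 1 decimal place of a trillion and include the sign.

−¥595.3 trillion

MPC = 1 − MPS = 1 − 0.31 = 0.69.
The transfer change shifts disposable income by −¥504 trillion, so first-round consumption changes by c·ΔTR = 0.69 × (−¥504 trillion) = −¥347.76 trillion.
Expenditure multiplier = 1/(1 − c(1−t) + m) = 1/(1 − 0.69×0.82 + 0.15) = 1/0.5842 ≈ 1.712.
The transfer multiplier is c × k ≈ 1.181, so ΔY = k × (c·ΔTR) = (−¥347.76 trillion) / 0.5842 ≈ −¥595.3 trillion.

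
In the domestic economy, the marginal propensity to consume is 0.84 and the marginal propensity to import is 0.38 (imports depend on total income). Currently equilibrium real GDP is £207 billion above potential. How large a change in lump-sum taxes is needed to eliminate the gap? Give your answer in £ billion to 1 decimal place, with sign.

+£133.1 billion

Spending multiplier = 1/(1 − c + m) = 1/(1 − 0.84 + 0.38) = 1/0.54 ≈ 1.852.
Tax multiplier = −c·k = −0.84/0.54 ≈ −1.556. Need ΔY = −£207 billion, so ΔT = ΔY/(−c·k) = −(−£207 billion) × 0.54 / 0.84 ≈ +£133.1 billion.
The government should raise lump-sum taxes by £133.1 billion.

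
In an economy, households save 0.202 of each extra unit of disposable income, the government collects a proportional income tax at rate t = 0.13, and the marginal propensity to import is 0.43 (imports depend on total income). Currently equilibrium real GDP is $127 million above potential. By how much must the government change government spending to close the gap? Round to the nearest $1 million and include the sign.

−$93 million

MPC = 1 − MPS = 1 − 0.202 = 0.798.
Spending multiplier = 1/(1 − c(1−t) + m) = 1/(1 − 0.798×0.87 + 0.43) = 1/0.73574 ≈ 1.359.
Need ΔY = −$127 million, so ΔG = ΔY/k = (−$127 million) × 0.73574 ≈ −$93 million.
The government should cut government spending by $93 million.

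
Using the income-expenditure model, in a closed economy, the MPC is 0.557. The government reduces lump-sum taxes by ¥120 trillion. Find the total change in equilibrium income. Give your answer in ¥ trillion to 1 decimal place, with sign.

A lump-sum tax change of −¥120 trillion shifts disposable income by +¥120 trillion; first-round consumption changes by −c × ΔT = −0.557 × (−¥120 trillion) = +¥66.84 trillion.
Expenditure multiplier = 1/(1 − MPC) = 1/(1 − 0.557) = 1/0.443 ≈ 2.257.
The tax multiplier is −c × k ≈ −1.257, so ΔY = k × (−c·ΔT) = (+¥66.84 trillion) / 0.443 ≈ +¥150.9 trillion.

+¥150.9 trillion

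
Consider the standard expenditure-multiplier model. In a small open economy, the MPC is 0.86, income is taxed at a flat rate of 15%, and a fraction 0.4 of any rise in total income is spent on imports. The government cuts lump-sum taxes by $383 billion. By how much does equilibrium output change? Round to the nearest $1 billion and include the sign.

A lump-sum tax change of −$383 billion shifts disposable income by +$383 billion; first-round consumption changes by −c × ΔT = −0.86 × (−$383 billion) = +$329.38 billion.
Expenditure multiplier = 1/(1 − c(1−t) + m) = 1/(1 − 0.86×0.85 + 0.4) = 1/0.669 ≈ 1.495.
The tax multiplier is −c × k ≈ −1.286, so ΔY = k × (−c·ΔT) = (+$329.38 billion) / 0.669 ≈ +$492 billion.

+$492 billion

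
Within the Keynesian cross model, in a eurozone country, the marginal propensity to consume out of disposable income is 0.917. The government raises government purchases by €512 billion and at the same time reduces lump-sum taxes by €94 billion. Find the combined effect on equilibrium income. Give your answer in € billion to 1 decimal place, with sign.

+€7,207.2 billion

Expenditure multiplier = 1/(1 − MPC) = 1/(1 − 0.917) = 1/0.083 ≈ 12.048.
ΔG contributes k·ΔG = (+€512 billion) / 0.083 ≈ +€6,168.7 billion.
ΔT of −€94 billion changes first-round spending by −c·ΔT = +€86.198 billion, contributing k·(−c·ΔT) = (+€86.198 billion) / 0.083 ≈ +€1,038.5 billion.
Net ΔY = k(ΔG − c·ΔT) = (+€598.198 billion) / 0.083 ≈ +€7,207.2 billion.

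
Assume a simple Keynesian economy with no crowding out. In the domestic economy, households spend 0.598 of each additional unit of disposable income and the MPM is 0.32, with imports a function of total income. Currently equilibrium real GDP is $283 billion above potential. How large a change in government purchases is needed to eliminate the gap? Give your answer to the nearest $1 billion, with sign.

−$204 billion

Spending multiplier = 1/(1 − c + m) = 1/(1 − 0.598 + 0.32) = 1/0.722 ≈ 1.385.
Need ΔY = −$283 billion, so ΔG = ΔY/k = (−$283 billion) × 0.722 ≈ −$204 billion.
The government should cut government purchases by $204 billion.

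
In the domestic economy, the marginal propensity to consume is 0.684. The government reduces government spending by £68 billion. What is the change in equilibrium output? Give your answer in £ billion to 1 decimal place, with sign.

Government-spending multiplier = 1/(1 − MPC) = 1/(1 − 0.684) = 1/0.316 ≈ 3.165.
ΔY = k × ΔG = (−£68 billion) / 0.316 ≈ −£215.2 billion.

−£215.2 billion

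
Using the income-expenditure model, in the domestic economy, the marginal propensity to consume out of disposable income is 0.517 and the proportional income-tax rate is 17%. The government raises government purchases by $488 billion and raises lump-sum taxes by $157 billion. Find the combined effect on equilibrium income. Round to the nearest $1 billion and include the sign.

+$713 billion

Expenditure multiplier = 1/(1 − c(1−t)) = 1/(1 − 0.517×0.83) = 1/0.57089 ≈ 1.752.
ΔG contributes k·ΔG = (+$488 billion) / 0.57089 ≈ +$854.8 billion.
ΔT of +$157 billion changes first-round spending by −c·ΔT = −$81.169 billion, contributing k·(−c·ΔT) = (−$81.169 billion) / 0.57089 ≈ −$142.2 billion.
Net ΔY = k(ΔG − c·ΔT) = (+$406.831 billion) / 0.57089 ≈ +$713 billion.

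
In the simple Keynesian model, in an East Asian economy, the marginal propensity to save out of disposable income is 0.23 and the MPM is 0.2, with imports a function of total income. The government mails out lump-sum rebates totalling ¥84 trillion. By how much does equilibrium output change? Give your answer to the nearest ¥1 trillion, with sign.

MPC = 1 − MPS = 1 − 0.23 = 0.77.
A lump-sum tax change of −¥84 trillion shifts disposable income by +¥84 trillion; first-round consumption changes by −c × ΔT = −0.77 × (−¥84 trillion) = +¥64.68 trillion.
Expenditure multiplier = 1/(1 − c + m) = 1/(1 − 0.77 + 0.2) = 1/0.43 ≈ 2.326.
The tax multiplier is −c × k ≈ −1.791, so ΔY = k × (−c·ΔT) = (+¥64.68 trillion) / 0.43 ≈ +¥150 trillion.

+¥150 trillion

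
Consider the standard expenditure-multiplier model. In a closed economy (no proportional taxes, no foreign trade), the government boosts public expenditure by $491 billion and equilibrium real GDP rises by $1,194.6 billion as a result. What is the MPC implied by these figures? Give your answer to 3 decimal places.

Implied spending multiplier k = ΔY/ΔG = 1,194.6/491 ≈ 2.433.
Since k = 1/(1 − MPC), MPC = 1 − 1/k = 1 − ΔG/ΔY = 1 − 491/1,194.6 ≈ 0.589.

0.589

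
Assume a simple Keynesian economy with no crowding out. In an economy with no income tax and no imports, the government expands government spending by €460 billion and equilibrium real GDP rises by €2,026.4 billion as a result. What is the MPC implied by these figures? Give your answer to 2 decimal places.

Implied spending multiplier k = ΔY/ΔG = 2,026.4/460 ≈ 4.4052.
Since k = 1/(1 − MPC), MPC = 1 − 1/k = 1 − ΔG/ΔY = 1 − 460/2,026.4 ≈ 0.77.

0.77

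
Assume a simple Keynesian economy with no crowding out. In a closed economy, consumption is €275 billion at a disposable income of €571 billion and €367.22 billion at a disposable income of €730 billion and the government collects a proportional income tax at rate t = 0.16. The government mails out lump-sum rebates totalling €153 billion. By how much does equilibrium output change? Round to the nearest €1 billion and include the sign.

+€173 billion

MPC = ΔC/ΔYd = (367.22 − 275)/(730 − 571) = 92.22/159 = 0.58.
A lump-sum tax change of −€153 billion shifts disposable income by +€153 billion; first-round consumption changes by −c × ΔT = −0.58 × (−€153 billion) = +€88.74 billion.
Expenditure multiplier = 1/(1 − c(1−t)) = 1/(1 − 0.58×0.84) = 1/0.5128 ≈ 1.95.
The tax multiplier is −c × k ≈ −1.131, so ΔY = k × (−c·ΔT) = (+€88.74 billion) / 0.5128 ≈ +€173 billion.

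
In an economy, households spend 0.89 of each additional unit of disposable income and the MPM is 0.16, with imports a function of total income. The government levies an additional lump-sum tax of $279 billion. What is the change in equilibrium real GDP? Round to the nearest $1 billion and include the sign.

−$920 billion

A lump-sum tax change of +$279 billion shifts disposable income by −$279 billion; first-round consumption changes by −c × ΔT = −0.89 × (+$279 billion) = −$248.31 billion.
Expenditure multiplier = 1/(1 − c + m) = 1/(1 − 0.89 + 0.16) = 1/0.27 ≈ 3.704.
The tax multiplier is −c × k ≈ −3.296, so ΔY = k × (−c·ΔT) = (−$248.31 billion) / 0.27 ≈ −$920 billion.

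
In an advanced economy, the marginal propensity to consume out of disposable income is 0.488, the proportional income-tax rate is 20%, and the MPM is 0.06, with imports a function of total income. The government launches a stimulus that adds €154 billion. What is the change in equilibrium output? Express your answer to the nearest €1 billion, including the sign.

Spending multiplier = 1/(1 − c(1−t) + m) = 1/(1 − 0.488×0.8 + 0.06) = 1/0.6696 ≈ 1.493.
ΔY = k × ΔG = (+€154 billion) / 0.6696 ≈ +€230 billion.

+€230 billion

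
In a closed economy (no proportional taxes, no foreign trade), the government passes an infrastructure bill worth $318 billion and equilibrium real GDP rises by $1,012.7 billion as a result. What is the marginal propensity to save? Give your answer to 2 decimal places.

0.31

Implied spending multiplier k = ΔY/ΔG = 1,012.7/318 ≈ 3.1846.
Since k = 1/(1 − MPC), MPC = 1 − 1/k = 1 − ΔG/ΔY = 1 − 318/1,012.7 ≈ 0.69.
MPS = 1 − MPC = 0.31.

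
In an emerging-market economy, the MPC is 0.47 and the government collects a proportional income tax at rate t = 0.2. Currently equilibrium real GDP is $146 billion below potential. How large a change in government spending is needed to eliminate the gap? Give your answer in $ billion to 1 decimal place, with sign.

Spending multiplier = 1/(1 − c(1−t)) = 1/(1 − 0.47×0.8) = 1/0.624 ≈ 1.603.
Need ΔY = +$146 billion, so ΔG = ΔY/k = (+$146 billion) × 0.624 ≈ +$91.1 billion.
The government should increase government spending by $91.1 billion.

+$91.1 billion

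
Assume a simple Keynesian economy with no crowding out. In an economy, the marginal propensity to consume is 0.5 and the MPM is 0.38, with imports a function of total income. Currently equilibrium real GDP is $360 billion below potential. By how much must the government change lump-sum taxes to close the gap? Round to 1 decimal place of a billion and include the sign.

−$633.6 billion

Spending multiplier = 1/(1 − c + m) = 1/(1 − 0.5 + 0.38) = 1/0.88 ≈ 1.136.
Tax multiplier = −c·k = −0.5/0.88 ≈ −0.568. Need ΔY = +$360 billion, so ΔT = ΔY/(−c·k) = −(+$360 billion) × 0.88 / 0.5 = −$633.6 billion.
The government should cut lump-sum taxes by $633.6 billion.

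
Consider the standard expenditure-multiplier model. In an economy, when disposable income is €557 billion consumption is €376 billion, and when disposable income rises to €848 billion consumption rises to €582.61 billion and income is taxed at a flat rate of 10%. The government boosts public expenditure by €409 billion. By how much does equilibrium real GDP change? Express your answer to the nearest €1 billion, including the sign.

+€1,133 billion

MPC = ΔC/ΔYd = (582.61 − 376)/(848 − 557) = 206.61/291 = 0.71.
Government-spending multiplier = 1/(1 − c(1−t)) = 1/(1 − 0.71×0.9) = 1/0.361 ≈ 2.77.
ΔY = k × ΔG = (+€409 billion) / 0.361 ≈ +€1,133 billion.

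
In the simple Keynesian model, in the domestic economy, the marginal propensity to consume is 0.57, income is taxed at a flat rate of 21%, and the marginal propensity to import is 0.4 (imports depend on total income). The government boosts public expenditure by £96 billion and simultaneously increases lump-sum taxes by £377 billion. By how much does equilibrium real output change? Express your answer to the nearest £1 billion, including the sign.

−£125 billion

Expenditure multiplier = 1/(1 − c(1−t) + m) = 1/(1 − 0.57×0.79 + 0.4) = 1/0.9497 ≈ 1.053.
ΔG contributes k·ΔG = (+£96 billion) / 0.9497 ≈ +£101.1 billion.
ΔT of +£377 billion changes first-round spending by −c·ΔT = −£214.89 billion, contributing k·(−c·ΔT) = (−£214.89 billion) / 0.9497 ≈ −£226.3 billion.
Net ΔY = k(ΔG − c·ΔT) = (−£118.89 billion) / 0.9497 ≈ −£125 billion.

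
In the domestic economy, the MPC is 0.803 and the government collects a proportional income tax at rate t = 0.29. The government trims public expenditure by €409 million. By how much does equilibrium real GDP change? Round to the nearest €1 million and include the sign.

−€951 million

Expenditure multiplier = 1/(1 − c(1−t)) = 1/(1 − 0.803×0.71) = 1/0.42987 ≈ 2.326.
ΔY = k × ΔG = (−€409 million) / 0.42987 ≈ −€951 million.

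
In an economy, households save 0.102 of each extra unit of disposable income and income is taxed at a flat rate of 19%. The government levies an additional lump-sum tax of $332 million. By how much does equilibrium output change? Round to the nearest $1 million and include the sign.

MPC = 1 − MPS = 1 − 0.102 = 0.898.
A lump-sum tax change of +$332 million shifts disposable income by −$332 million; first-round consumption changes by −c × ΔT = −0.898 × (+$332 million) = −$298.136 million.
Expenditure multiplier = 1/(1 − c(1−t)) = 1/(1 − 0.898×0.81) = 1/0.27262 ≈ 3.668.
The tax multiplier is −c × k ≈ −3.294, so ΔY = k × (−c·ΔT) = (−$298.136 million) / 0.27262 ≈ −$1,094 million.

−$1,094 million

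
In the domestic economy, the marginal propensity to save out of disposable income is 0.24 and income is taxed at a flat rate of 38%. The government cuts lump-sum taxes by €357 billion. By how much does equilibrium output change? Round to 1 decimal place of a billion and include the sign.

MPC = 1 − MPS = 1 − 0.24 = 0.76.
A lump-sum tax change of −€357 billion shifts disposable income by +€357 billion; first-round consumption changes by −c × ΔT = −0.76 × (−€357 billion) = +€271.32 billion.
Expenditure multiplier = 1/(1 − c(1−t)) = 1/(1 − 0.76×0.62) = 1/0.5288 ≈ 1.891.
The tax multiplier is −c × k ≈ −1.437, so ΔY = k × (−c·ΔT) = (+€271.32 billion) / 0.5288 ≈ +€513.1 billion.

+€513.1 billion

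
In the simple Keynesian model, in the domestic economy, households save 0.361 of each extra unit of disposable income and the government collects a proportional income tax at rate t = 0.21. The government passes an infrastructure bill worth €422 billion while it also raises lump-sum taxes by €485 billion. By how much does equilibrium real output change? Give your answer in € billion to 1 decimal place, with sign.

MPC = 1 − MPS = 1 − 0.361 = 0.639.
Expenditure multiplier = 1/(1 − c(1−t)) = 1/(1 − 0.639×0.79) = 1/0.49519 ≈ 2.019.
ΔG contributes k·ΔG = (+€422 billion) / 0.49519 ≈ +€852.2 billion.
ΔT of +€485 billion changes first-round spending by −c·ΔT = −€309.915 billion, contributing k·(−c·ΔT) = (−€309.915 billion) / 0.49519 ≈ −€625.9 billion.
Net ΔY = k(ΔG − c·ΔT) = (+€112.085 billion) / 0.49519 ≈ +€226.3 billion.

+€226.3 billion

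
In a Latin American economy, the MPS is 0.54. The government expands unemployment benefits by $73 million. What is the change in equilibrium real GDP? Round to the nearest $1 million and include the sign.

+$62 million

MPC = 1 − MPS = 1 − 0.54 = 0.46.
The transfer change shifts disposable income by +$73 million, so first-round consumption changes by c·ΔTR = 0.46 × (+$73 million) = +$33.58 million.
Expenditure multiplier = 1/(1 − MPC) = 1/(1 − 0.46) = 1/0.54 ≈ 1.852.
The transfer multiplier is c × k ≈ 0.852, so ΔY = k × (c·ΔTR) = (+$33.58 million) / 0.54 ≈ +$62 million.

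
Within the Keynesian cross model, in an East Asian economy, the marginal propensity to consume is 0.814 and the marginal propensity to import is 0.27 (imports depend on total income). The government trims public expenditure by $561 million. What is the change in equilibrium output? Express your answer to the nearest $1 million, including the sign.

−$1,230 million

Spending multiplier = 1/(1 − c + m) = 1/(1 − 0.814 + 0.27) = 1/0.456 ≈ 2.193.
ΔY = k × ΔG = (−$561 million) / 0.456 ≈ −$1,230 million.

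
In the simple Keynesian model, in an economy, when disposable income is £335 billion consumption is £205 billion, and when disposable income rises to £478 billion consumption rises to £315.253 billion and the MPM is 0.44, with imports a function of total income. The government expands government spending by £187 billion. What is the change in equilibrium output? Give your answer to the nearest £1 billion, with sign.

MPC = ΔC/ΔYd = (315.253 − 205)/(478 − 335) = 110.253/143 = 0.771.
Government-spending multiplier = 1/(1 − c + m) = 1/(1 − 0.771 + 0.44) = 1/0.669 ≈ 1.495.
ΔY = k × ΔG = (+£187 billion) / 0.669 ≈ +£280 billion.

+£280 billion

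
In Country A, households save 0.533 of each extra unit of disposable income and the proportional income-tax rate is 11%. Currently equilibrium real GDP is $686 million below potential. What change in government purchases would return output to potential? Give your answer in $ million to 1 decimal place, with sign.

+$400.9 million

MPC = 1 − MPS = 1 − 0.533 = 0.467.
Spending multiplier = 1/(1 − c(1−t)) = 1/(1 − 0.467×0.89) = 1/0.58437 ≈ 1.711.
Need ΔY = +$686 million, so ΔG = ΔY/k = (+$686 million) × 0.58437 ≈ +$400.9 million.
The government should increase government purchases by $400.9 million.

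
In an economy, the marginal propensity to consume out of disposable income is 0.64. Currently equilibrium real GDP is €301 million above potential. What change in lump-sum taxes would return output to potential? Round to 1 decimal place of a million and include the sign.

Spending multiplier = 1/(1 − MPC) = 1/(1 − 0.64) = 1/0.36 ≈ 2.778.
Tax multiplier = −c·k = −0.64/0.36 ≈ −1.778. Need ΔY = −€301 million, so ΔT = ΔY/(−c·k) = −(−€301 million) × 0.36 / 0.64 ≈ +€169.3 million.
The government should raise lump-sum taxes by €169.3 million.

+€169.3 million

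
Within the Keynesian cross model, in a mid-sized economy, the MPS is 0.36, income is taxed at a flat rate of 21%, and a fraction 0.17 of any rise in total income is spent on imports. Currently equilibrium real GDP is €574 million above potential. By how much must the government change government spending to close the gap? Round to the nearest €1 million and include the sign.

−€381 million

MPC = 1 − MPS = 1 − 0.36 = 0.64.
Spending multiplier = 1/(1 − c(1−t) + m) = 1/(1 − 0.64×0.79 + 0.17) = 1/0.6644 ≈ 1.505.
Need ΔY = −€574 million, so ΔG = ΔY/k = (−€574 million) × 0.6644 ≈ −€381 million.
The government should cut government spending by €381 million.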